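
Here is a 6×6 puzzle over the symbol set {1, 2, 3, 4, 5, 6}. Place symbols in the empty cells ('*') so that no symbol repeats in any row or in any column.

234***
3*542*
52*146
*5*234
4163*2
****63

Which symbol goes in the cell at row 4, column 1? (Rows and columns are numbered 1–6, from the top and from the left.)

6

(r2,c2): row 2 has {2,3,4,5}; column 2 has {1,2,3,5}, so it must be 6.
(r2,c6): row 2 has {2,3,4,5,6}; column 6 has {2,3,4,6}, so it must be 1.
(r3,c3): row 3 has {1,2,4,5,6}; column 3 has {4,5,6}, so it must be 3.
(r4,c3): row 4 has {2,3,4,5}; column 3 has {3,4,5,6}, so it must be 1.
(r5,c5): row 5 has {1,2,3,4,6}; column 5 has {2,3,4,6}, so it must be 5.
(r6,c1): row 6 has {3,6}; column 1 has {2,3,4,5}, so it must be 1.
(r6,c2): row 6 has {1,3,6}; column 2 has {1,2,3,5,6}, so it must be 4.
(r6,c3): row 6 has {1,3,4,6}; column 3 has {1,3,4,5,6}, so it must be 2.
(r6,c4): row 6 has {1,2,3,4,6}; column 4 has {1,2,3,4}, so it must be 5.
(r1,c4): row 1 has {2,3,4}; column 4 has {1,2,3,4,5}, so it must be 6.
(r1,c5): row 1 has {2,3,4,6}; column 5 has {2,3,4,5,6}, so it must be 1.
(r1,c6): row 1 has {1,2,3,4,6}; column 6 has {1,2,3,4,6}, so it must be 5.
(r4,c1): row 4 has {1,2,3,4,5}; column 1 has {1,2,3,4,5}, so it must be 6.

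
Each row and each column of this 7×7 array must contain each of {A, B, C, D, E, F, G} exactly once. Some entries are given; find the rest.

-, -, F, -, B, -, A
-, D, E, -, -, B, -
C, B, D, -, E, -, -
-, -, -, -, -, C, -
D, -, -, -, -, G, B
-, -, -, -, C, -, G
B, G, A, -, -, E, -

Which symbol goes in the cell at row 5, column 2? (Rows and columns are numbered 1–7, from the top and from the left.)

E

At row 1, column 6: row 1 has {A,B,F}; column 6 has {B,C,E,G}; that leaves D.
At row 3, column 7: row 3 has {B,C,D,E}; column 7 has {A,B,G}; that leaves F.
At row 5, column 3: row 5 has {B,D,G}; column 3 has {A,D,E,F}; that leaves C.
At row 6, column 3: row 6 has {C,G}; column 3 has {A,C,D,E,F}; that leaves B.
At row 2, column 7: row 2 has {B,D,E}; column 7 has {A,B,F,G}; that leaves C.
At row 3, column 6: row 3 has {B,C,D,E,F}; column 6 has {B,C,D,E,G}; that leaves A.
At row 4, column 3: row 4 has {C}; column 3 has {A,B,C,D,E,F}; that leaves G.
At row 6, column 6: row 6 has {B,C,G}; column 6 has {A,B,C,D,E,G}; that leaves F.
At row 7, column 7: row 7 has {A,B,E,G}; column 7 has {A,B,C,F,G}; that leaves D.
At row 3, column 4: row 3 has {A,B,C,D,E,F}; column 4 is empty so far; that leaves G.
At row 4, column 7: row 4 has {C,G}; column 7 has {A,B,C,D,F,G}; that leaves E.
At row 7, column 5: row 7 has {A,B,D,E,G}; column 5 has {B,C,E}; that leaves F.
At row 5, column 5: row 5 has {B,C,D,G}; column 5 has {B,C,E,F}; that leaves A.
At row 7, column 4: row 7 has {A,B,D,E,F,G}; column 4 has {G}; that leaves C.
At row 1, column 4: row 1 has {A,B,D,F}; column 4 has {C,G}; that leaves E.
At row 2, column 5: row 2 has {B,C,D,E}; column 5 has {A,B,C,E,F}; that leaves G.
At row 4, column 5: row 4 has {C,E,G}; column 5 has {A,B,C,E,F,G}; that leaves D.
At row 5, column 4: row 5 has {A,B,C,D,G}; column 4 has {C,E,G}; that leaves F.
At row 1, column 1: row 1 has {A,B,D,E,F}; column 1 has {B,C,D}; that leaves G.
At row 1, column 2: row 1 has {A,B,D,E,F,G}; column 2 has {B,D,G}; that leaves C.
At row 2, column 4: row 2 has {B,C,D,E,G}; column 4 has {C,E,F,G}; that leaves A.
At row 4, column 4: row 4 has {C,D,E,G}; column 4 has {A,C,E,F,G}; that leaves B.
At row 5, column 2: row 5 has {A,B,C,D,F,G}; column 2 has {B,C,D,G}; that leaves E.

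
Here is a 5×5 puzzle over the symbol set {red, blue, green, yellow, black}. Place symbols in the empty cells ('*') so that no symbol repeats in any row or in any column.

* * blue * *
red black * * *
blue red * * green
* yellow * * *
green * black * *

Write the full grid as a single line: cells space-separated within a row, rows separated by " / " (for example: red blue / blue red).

yellow green blue red black / red black green blue yellow / blue red yellow black green / black yellow red green blue / green blue black yellow red

At row 1, column 2: row 1 has {blue}; column 2 has {red,yellow,black}; that leaves green.
At row 3, column 3: row 3 has {red,blue,green}; column 3 has {blue,black}; that leaves yellow.
At row 3, column 4: row 3 has {red,blue,green,yellow}; column 4 is empty so far; that leaves black.
At row 4, column 1: row 4 has {yellow}; column 1 has {red,blue,green}; that leaves black.
At row 5, column 2: row 5 has {green,black}; column 2 has {red,green,yellow,black}; that leaves blue.
At row 1, column 1: row 1 has {blue,green}; column 1 has {red,blue,green,black}; that leaves yellow.
At row 1, column 4: row 1 has {blue,green,yellow}; column 4 has {black}; that leaves red.
At row 1, column 5: row 1 has {red,blue,green,yellow}; column 5 has {green}; that leaves black.
At row 2, column 3: row 2 has {red,black}; column 3 has {blue,yellow,black}; that leaves green.
At row 4, column 3: row 4 has {yellow,black}; column 3 has {blue,green,yellow,black}; that leaves red.
At row 4, column 5: row 4 has {red,yellow,black}; column 5 has {green,black}; that leaves blue.
At row 5, column 4: row 5 has {blue,green,black}; column 4 has {red,black}; that leaves yellow.
At row 5, column 5: row 5 has {blue,green,yellow,black}; column 5 has {blue,green,black}; that leaves red.
At row 2, column 4: row 2 has {red,green,black}; column 4 has {red,yellow,black}; that leaves blue.
At row 2, column 5: row 2 has {red,blue,green,black}; column 5 has {red,blue,green,black}; that leaves yellow.
At row 4, column 4: row 4 has {red,blue,yellow,black}; column 4 has {red,blue,yellow,black}; that leaves green.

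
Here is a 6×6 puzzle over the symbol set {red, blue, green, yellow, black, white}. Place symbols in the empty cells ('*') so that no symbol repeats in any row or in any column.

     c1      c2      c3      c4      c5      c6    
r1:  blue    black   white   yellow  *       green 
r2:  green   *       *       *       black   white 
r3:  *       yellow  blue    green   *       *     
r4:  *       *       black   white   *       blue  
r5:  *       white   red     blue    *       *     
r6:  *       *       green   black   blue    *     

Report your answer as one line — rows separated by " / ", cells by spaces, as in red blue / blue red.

blue black white yellow red green / green blue yellow red black white / black yellow blue green white red / red green black white yellow blue / yellow white red blue green black / white red green black blue yellow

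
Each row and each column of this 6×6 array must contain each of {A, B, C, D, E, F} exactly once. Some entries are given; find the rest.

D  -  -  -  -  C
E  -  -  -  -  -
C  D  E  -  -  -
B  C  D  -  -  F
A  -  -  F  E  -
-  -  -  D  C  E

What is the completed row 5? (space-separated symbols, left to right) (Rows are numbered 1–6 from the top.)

row 4 has {B,C,D,F}; column 5 has {C,E} — only A is left for (r4,c5).
row 5 has {A,E,F}; column 2 has {C,D} — only B is left for (r5,c2).
row 5 has {A,B,E,F}; column 3 has {D,E} — only C is left for (r5,c3).
row 5 has {A,B,C,E,F}; column 6 has {C,E,F} — only D is left for (r5,c6).

A B C F E D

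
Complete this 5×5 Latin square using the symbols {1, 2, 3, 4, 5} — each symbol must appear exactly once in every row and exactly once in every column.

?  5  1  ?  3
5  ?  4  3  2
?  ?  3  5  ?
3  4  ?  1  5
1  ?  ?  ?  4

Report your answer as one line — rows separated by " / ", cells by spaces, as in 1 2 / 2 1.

row 2 has {2,3,4,5}; column 2 has {4,5} — only 1 is left for (r2,c2).
row 3 has {3,5}; column 2 has {1,4,5} — only 2 is left for (r3,c2).
row 3 has {2,3,5}; column 5 has {2,3,4,5} — only 1 is left for (r3,c5).
row 4 has {1,3,4,5}; column 3 has {1,3,4} — only 2 is left for (r4,c3).
row 5 has {1,4}; column 2 has {1,2,4,5} — only 3 is left for (r5,c2).
row 5 has {1,3,4}; column 3 has {1,2,3,4} — only 5 is left for (r5,c3).
row 5 has {1,3,4,5}; column 4 has {1,3,5} — only 2 is left for (r5,c4).
row 1 has {1,3,5}; column 4 has {1,2,3,5} — only 4 is left for (r1,c4).
row 3 has {1,2,3,5}; column 1 has {1,3,5} — only 4 is left for (r3,c1).
row 1 has {1,3,4,5}; column 1 has {1,3,4,5} — only 2 is left for (r1,c1).

2 5 1 4 3 / 5 1 4 3 2 / 4 2 3 5 1 / 3 4 2 1 5 / 1 3 5 2 4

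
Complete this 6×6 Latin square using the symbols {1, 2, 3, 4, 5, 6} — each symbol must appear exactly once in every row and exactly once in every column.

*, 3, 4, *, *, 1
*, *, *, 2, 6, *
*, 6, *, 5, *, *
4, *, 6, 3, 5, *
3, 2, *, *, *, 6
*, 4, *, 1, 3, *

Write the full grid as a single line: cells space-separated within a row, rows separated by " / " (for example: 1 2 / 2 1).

(r1,c4): row 1 has {1,3,4}; column 4 has {1,2,3,5}, so it must be 6.
(r1,c5): row 1 has {1,3,4,6}; column 5 has {3,5,6}, so it must be 2.
(r4,c2): row 4 has {3,4,5,6}; column 2 has {2,3,4,6}, so it must be 1.
(r4,c6): row 4 has {1,3,4,5,6}; column 6 has {1,6}, so it must be 2.
(r5,c4): row 5 has {2,3,6}; column 4 has {1,2,3,5,6}, so it must be 4.
(r5,c5): row 5 has {2,3,4,6}; column 5 has {2,3,5,6}, so it must be 1.
(r6,c6): row 6 has {1,3,4}; column 6 has {1,2,6}, so it must be 5.
(r1,c1): row 1 has {1,2,3,4,6}; column 1 has {3,4}, so it must be 5.
(r2,c1): row 2 has {2,6}; column 1 has {3,4,5}, so it must be 1.
(r2,c2): row 2 has {1,2,6}; column 2 has {1,2,3,4,6}, so it must be 5.
(r2,c3): row 2 has {1,2,5,6}; column 3 has {4,6}, so it must be 3.
(r2,c6): row 2 has {1,2,3,5,6}; column 6 has {1,2,5,6}, so it must be 4.
(r3,c1): row 3 has {5,6}; column 1 has {1,3,4,5}, so it must be 2.
(r3,c3): row 3 has {2,5,6}; column 3 has {3,4,6}, so it must be 1.
(r3,c5): row 3 has {1,2,5,6}; column 5 has {1,2,3,5,6}, so it must be 4.
(r3,c6): row 3 has {1,2,4,5,6}; column 6 has {1,2,4,5,6}, so it must be 3.
(r5,c3): row 5 has {1,2,3,4,6}; column 3 has {1,3,4,6}, so it must be 5.
(r6,c1): row 6 has {1,3,4,5}; column 1 has {1,2,3,4,5}, so it must be 6.
(r6,c3): row 6 has {1,3,4,5,6}; column 3 has {1,3,4,5,6}, so it must be 2.

5 3 4 6 2 1 / 1 5 3 2 6 4 / 2 6 1 5 4 3 / 4 1 6 3 5 2 / 3 2 5 4 1 6 / 6 4 2 1 3 5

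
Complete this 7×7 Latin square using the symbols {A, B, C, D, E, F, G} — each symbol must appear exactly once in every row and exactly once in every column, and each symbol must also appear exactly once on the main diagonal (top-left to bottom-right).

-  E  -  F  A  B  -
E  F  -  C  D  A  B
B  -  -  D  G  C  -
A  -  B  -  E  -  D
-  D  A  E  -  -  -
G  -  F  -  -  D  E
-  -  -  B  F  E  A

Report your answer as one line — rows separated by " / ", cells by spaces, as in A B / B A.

C E D F A B G / E F G C D A B / B A E D G C F / A C B G E F D / F D A E B G C / G B F A C D E / D G C B F E A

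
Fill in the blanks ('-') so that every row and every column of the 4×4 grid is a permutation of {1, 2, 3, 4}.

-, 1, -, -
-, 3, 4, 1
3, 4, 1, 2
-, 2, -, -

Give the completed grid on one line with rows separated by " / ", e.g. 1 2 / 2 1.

4 1 2 3 / 2 3 4 1 / 3 4 1 2 / 1 2 3 4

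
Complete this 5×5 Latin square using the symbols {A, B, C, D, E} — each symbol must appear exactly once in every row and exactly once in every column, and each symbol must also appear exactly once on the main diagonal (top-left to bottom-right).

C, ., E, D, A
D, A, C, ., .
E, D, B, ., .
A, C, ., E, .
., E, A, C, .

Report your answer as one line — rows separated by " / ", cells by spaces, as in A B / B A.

C B E D A / D A C B E / E D B A C / A C D E B / B E A C D

(r1,c2) = B
(r2,c4) = B
(r2,c5) = E
(r3,c4) = A
(r3,c5) = C
(r4,c3) = D
(r4,c5) = B
(r5,c1) = B
(r5,c5) = D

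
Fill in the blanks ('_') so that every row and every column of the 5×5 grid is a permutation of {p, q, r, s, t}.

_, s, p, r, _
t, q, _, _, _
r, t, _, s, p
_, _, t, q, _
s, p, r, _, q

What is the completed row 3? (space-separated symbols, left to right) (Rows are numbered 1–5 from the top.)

(r1,c1) = q
(r1,c5) = t
(r2,c3) = s
(r2,c4) = p
(r2,c5) = r
(r3,c3) = q

r t q s p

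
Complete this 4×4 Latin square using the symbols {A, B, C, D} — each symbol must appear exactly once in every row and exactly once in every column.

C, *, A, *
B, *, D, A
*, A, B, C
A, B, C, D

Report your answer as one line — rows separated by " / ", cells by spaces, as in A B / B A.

C D A B / B C D A / D A B C / A B C D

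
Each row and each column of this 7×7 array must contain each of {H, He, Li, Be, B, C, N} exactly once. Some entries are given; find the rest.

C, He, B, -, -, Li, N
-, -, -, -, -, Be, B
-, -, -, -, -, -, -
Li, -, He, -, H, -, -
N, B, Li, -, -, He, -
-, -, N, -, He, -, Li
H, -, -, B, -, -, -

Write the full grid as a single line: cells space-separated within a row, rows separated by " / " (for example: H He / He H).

C He B H Be Li N / He H C Li N Be B / Be Li H He B N C / Li C He N H B Be / N B Li Be C He H / B Be N C He H Li / H N Be B Li C He

(r1,c5): row 1 has {He,Li,B,C,N}; column 5 has {H,He}, so it must be Be.
(r2,c1): row 2 has {Be,B}; column 1 has {H,Li,C,N}, so it must be He.
(r5,c5): row 5 has {He,Li,B,N}; column 5 has {H,He,Be}, so it must be C.
(r1,c4): row 1 has {He,Li,Be,B,C,N}; column 4 has {B}, so it must be H.
(r5,c4): row 5 has {He,Li,B,C,N}; column 4 has {H,B}, so it must be Be.
(r5,c7): row 5 has {He,Li,Be,B,C,N}; column 7 has {Li,B,N}, so it must be H.
(r6,c4): row 6 has {He,Li,N}; column 4 has {H,Be,B}, so it must be C.
(r4,c4): row 4 has {H,He,Li}; column 4 has {H,Be,B,C}, so it must be N.
(r2,c4): row 2 has {He,Be,B}; column 4 has {H,Be,B,C,N}, so it must be Li.
(r2,c5): row 2 has {He,Li,Be,B}; column 5 has {H,He,Be,C}, so it must be N.
(r3,c4): row 3 is empty so far; column 4 has {H,Li,Be,B,C,N}, so it must be He.
(r7,c5): row 7 has {H,B}; column 5 has {H,He,Be,C,N}, so it must be Li.
(r3,c5): row 3 has {He}; column 5 has {H,He,Li,Be,C,N}, so it must be B.
(r3,c1): row 3 has {He,B}; column 1 has {H,He,Li,C,N}, so it must be Be.
(r3,c7): row 3 has {He,Be,B}; column 7 has {H,Li,B,N}, so it must be C.
(r4,c7): row 4 has {H,He,Li,N}; column 7 has {H,Li,B,C,N}, so it must be Be.
(r6,c1): row 6 has {He,Li,C,N}; column 1 has {H,He,Li,Be,C,N}, so it must be B.
(r6,c6): row 6 has {He,Li,B,C,N}; column 6 has {He,Li,Be}, so it must be H.
(r7,c7): row 7 has {H,Li,B}; column 7 has {H,Li,Be,B,C,N}, so it must be He.
(r3,c3): row 3 has {He,Be,B,C}; column 3 has {He,Li,B,N}, so it must be H.
(r3,c6): row 3 has {H,He,Be,B,C}; column 6 has {H,He,Li,Be}, so it must be N.
(r4,c2): row 4 has {H,He,Li,Be,N}; column 2 has {He,B}, so it must be C.
(r4,c6): row 4 has {H,He,Li,Be,C,N}; column 6 has {H,He,Li,Be,N}, so it must be B.
(r6,c2): row 6 has {H,He,Li,B,C,N}; column 2 has {He,B,C}, so it must be Be.
(r7,c2): row 7 has {H,He,Li,B}; column 2 has {He,Be,B,C}, so it must be N.
(r7,c6): row 7 has {H,He,Li,B,N}; column 6 has {H,He,Li,Be,B,N}, so it must be C.
(r2,c2): row 2 has {He,Li,Be,B,N}; column 2 has {He,Be,B,C,N}, so it must be H.
(r2,c3): row 2 has {H,He,Li,Be,B,N}; column 3 has {H,He,Li,B,N}, so it must be C.
(r3,c2): row 3 has {H,He,Be,B,C,N}; column 2 has {H,He,Be,B,C,N}, so it must be Li.
(r7,c3): row 7 has {H,He,Li,B,C,N}; column 3 has {H,He,Li,B,C,N}, so it must be Be.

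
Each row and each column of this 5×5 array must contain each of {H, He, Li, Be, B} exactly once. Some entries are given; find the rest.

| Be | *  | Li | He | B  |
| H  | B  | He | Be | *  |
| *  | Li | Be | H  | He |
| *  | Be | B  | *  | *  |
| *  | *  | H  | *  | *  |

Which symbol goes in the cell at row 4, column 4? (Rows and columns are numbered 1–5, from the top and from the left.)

(r1,c2): row 1 has {He,Li,Be,B}; column 2 has {Li,Be,B}, so it must be H.
(r2,c5): row 2 has {H,He,Be,B}; column 5 has {He,B}, so it must be Li.
(r3,c1): row 3 has {H,He,Li,Be}; column 1 has {H,Be}, so it must be B.
(r4,c4): row 4 has {Be,B}; column 4 has {H,He,Be}, so it must be Li.

Li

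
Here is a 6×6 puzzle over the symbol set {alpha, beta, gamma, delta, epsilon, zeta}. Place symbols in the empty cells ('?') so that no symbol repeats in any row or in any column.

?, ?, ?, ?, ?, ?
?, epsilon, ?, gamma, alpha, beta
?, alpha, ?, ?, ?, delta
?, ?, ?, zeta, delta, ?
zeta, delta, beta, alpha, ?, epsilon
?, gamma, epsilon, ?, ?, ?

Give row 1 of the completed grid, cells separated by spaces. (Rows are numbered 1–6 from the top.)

(r2,c1) = delta
(r2,c3) = zeta
(r3,c3) = gamma
(r4,c2) = beta
(r4,c3) = alpha
(r4,c6) = gamma
(r5,c5) = gamma
(r1,c2) = zeta
(r1,c3) = delta
(r1,c6) = alpha
(r4,c1) = epsilon
(r6,c6) = zeta
(r3,c1) = beta
(r3,c4) = epsilon
(r3,c5) = zeta
(r6,c1) = alpha
(r6,c5) = beta
(r1,c1) = gamma
(r1,c4) = beta
(r1,c5) = epsilon

gamma zeta delta beta epsilon alpha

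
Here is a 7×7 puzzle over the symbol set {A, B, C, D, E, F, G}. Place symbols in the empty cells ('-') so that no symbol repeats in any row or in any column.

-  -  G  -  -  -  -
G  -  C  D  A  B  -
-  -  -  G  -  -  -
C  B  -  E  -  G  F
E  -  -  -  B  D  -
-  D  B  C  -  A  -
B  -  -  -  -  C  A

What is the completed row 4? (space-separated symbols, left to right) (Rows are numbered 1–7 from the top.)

C B A E D G F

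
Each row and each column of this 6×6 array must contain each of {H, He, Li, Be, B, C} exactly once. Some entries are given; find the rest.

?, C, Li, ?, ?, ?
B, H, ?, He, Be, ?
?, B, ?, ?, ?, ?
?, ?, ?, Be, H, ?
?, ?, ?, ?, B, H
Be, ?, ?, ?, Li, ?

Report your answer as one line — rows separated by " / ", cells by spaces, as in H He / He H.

At row 1, column 5: row 1 has {Li,C}; column 5 has {H,Li,Be,B}; that leaves He.
At row 2, column 3: row 2 has {H,He,Be,B}; column 3 has {Li}; that leaves C.
At row 2, column 6: row 2 has {H,He,Be,B,C}; column 6 has {H}; that leaves Li.
At row 3, column 5: row 3 has {B}; column 5 has {H,He,Li,Be,B}; that leaves C.
At row 6, column 2: row 6 has {Li,Be}; column 2 has {H,B,C}; that leaves He.
At row 1, column 1: row 1 has {He,Li,C}; column 1 has {Be,B}; that leaves H.
At row 1, column 4: row 1 has {H,He,Li,C}; column 4 has {He,Be}; that leaves B.
At row 1, column 6: row 1 has {H,He,Li,B,C}; column 6 has {H,Li}; that leaves Be.
At row 3, column 6: row 3 has {B,C}; column 6 has {H,Li,Be}; that leaves He.
At row 4, column 2: row 4 has {H,Be}; column 2 has {H,He,B,C}; that leaves Li.
At row 5, column 2: row 5 has {H,B}; column 2 has {H,He,Li,B,C}; that leaves Be.
At row 5, column 3: row 5 has {H,Be,B}; column 3 has {Li,C}; that leaves He.
At row 3, column 1: row 3 has {He,B,C}; column 1 has {H,Be,B}; that leaves Li.
At row 3, column 4: row 3 has {He,Li,B,C}; column 4 has {He,Be,B}; that leaves H.
At row 4, column 3: row 4 has {H,Li,Be}; column 3 has {He,Li,C}; that leaves B.
At row 4, column 6: row 4 has {H,Li,Be,B}; column 6 has {H,He,Li,Be}; that leaves C.
At row 5, column 1: row 5 has {H,He,Be,B}; column 1 has {H,Li,Be,B}; that leaves C.
At row 5, column 4: row 5 has {H,He,Be,B,C}; column 4 has {H,He,Be,B}; that leaves Li.
At row 6, column 3: row 6 has {He,Li,Be}; column 3 has {He,Li,B,C}; that leaves H.
At row 6, column 4: row 6 has {H,He,Li,Be}; column 4 has {H,He,Li,Be,B}; that leaves C.
At row 6, column 6: row 6 has {H,He,Li,Be,C}; column 6 has {H,He,Li,Be,C}; that leaves B.
At row 3, column 3: row 3 has {H,He,Li,B,C}; column 3 has {H,He,Li,B,C}; that leaves Be.
At row 4, column 1: row 4 has {H,Li,Be,B,C}; column 1 has {H,Li,Be,B,C}; that leaves He.

H C Li B He Be / B H C He Be Li / Li B Be H C He / He Li B Be H C / C Be He Li B H / Be He H C Li B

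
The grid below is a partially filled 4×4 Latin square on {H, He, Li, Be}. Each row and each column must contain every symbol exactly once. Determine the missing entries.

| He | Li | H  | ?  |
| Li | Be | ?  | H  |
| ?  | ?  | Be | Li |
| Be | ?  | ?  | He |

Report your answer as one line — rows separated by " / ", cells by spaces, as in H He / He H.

He Li H Be / Li Be He H / H He Be Li / Be H Li He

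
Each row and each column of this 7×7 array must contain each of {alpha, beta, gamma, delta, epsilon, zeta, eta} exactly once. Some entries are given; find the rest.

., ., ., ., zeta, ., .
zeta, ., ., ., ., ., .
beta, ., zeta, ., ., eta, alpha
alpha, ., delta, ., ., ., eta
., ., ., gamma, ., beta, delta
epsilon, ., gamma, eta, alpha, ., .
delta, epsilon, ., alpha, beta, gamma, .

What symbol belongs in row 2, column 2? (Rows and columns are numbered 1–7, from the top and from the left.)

(r5,c1): row 5 has {beta,gamma,delta}; column 1 has {alpha,beta,delta,epsilon,zeta}, so it must be eta.
(r5,c5): row 5 has {beta,gamma,delta,eta}; column 5 has {alpha,beta,zeta}, so it must be epsilon.
(r7,c3): row 7 has {alpha,beta,gamma,delta,epsilon}; column 3 has {gamma,delta,zeta}, so it must be eta.
(r7,c7): row 7 has {alpha,beta,gamma,delta,epsilon,eta}; column 7 has {alpha,delta,eta}, so it must be zeta.
(r1,c1): row 1 has {zeta}; column 1 has {alpha,beta,delta,epsilon,zeta,eta}, so it must be gamma.
(r4,c5): row 4 has {alpha,delta,eta}; column 5 has {alpha,beta,epsilon,zeta}, so it must be gamma.
(r5,c3): row 5 has {beta,gamma,delta,epsilon,eta}; column 3 has {gamma,delta,zeta,eta}, so it must be alpha.
(r6,c7): row 6 has {alpha,gamma,epsilon,eta}; column 7 has {alpha,delta,zeta,eta}, so it must be beta.
(r1,c7): row 1 has {gamma,zeta}; column 7 has {alpha,beta,delta,zeta,eta}, so it must be epsilon.
(r2,c7): row 2 has {zeta}; column 7 has {alpha,beta,delta,epsilon,zeta,eta}, so it must be gamma.
(r3,c5): row 3 has {alpha,beta,zeta,eta}; column 5 has {alpha,beta,gamma,epsilon,zeta}, so it must be delta.
(r5,c2): row 5 has {alpha,beta,gamma,delta,epsilon,eta}; column 2 has {epsilon}, so it must be zeta.
(r6,c2): row 6 has {alpha,beta,gamma,epsilon,eta}; column 2 has {epsilon,zeta}, so it must be delta.
(r6,c6): row 6 has {alpha,beta,gamma,delta,epsilon,eta}; column 6 has {beta,gamma,eta}, so it must be zeta.
(r1,c3): row 1 has {gamma,epsilon,zeta}; column 3 has {alpha,gamma,delta,zeta,eta}, so it must be beta.
(r1,c4): row 1 has {beta,gamma,epsilon,zeta}; column 4 has {alpha,gamma,eta}, so it must be delta.
(r1,c6): row 1 has {beta,gamma,delta,epsilon,zeta}; column 6 has {beta,gamma,zeta,eta}, so it must be alpha.
(r2,c3): row 2 has {gamma,zeta}; column 3 has {alpha,beta,gamma,delta,zeta,eta}, so it must be epsilon.
(r2,c4): row 2 has {gamma,epsilon,zeta}; column 4 has {alpha,gamma,delta,eta}, so it must be beta.
(r2,c5): row 2 has {beta,gamma,epsilon,zeta}; column 5 has {alpha,beta,gamma,delta,epsilon,zeta}, so it must be eta.
(r2,c6): row 2 has {beta,gamma,epsilon,zeta,eta}; column 6 has {alpha,beta,gamma,zeta,eta}, so it must be delta.
(r3,c2): row 3 has {alpha,beta,delta,zeta,eta}; column 2 has {delta,epsilon,zeta}, so it must be gamma.
(r3,c4): row 3 has {alpha,beta,gamma,delta,zeta,eta}; column 4 has {alpha,beta,gamma,delta,eta}, so it must be epsilon.
(r4,c2): row 4 has {alpha,gamma,delta,eta}; column 2 has {gamma,delta,epsilon,zeta}, so it must be beta.
(r4,c4): row 4 has {alpha,beta,gamma,delta,eta}; column 4 has {alpha,beta,gamma,delta,epsilon,eta}, so it must be zeta.
(r4,c6): row 4 has {alpha,beta,gamma,delta,zeta,eta}; column 6 has {alpha,beta,gamma,delta,zeta,eta}, so it must be epsilon.
(r1,c2): row 1 has {alpha,beta,gamma,delta,epsilon,zeta}; column 2 has {beta,gamma,delta,epsilon,zeta}, so it must be eta.
(r2,c2): row 2 has {beta,gamma,delta,epsilon,zeta,eta}; column 2 has {beta,gamma,delta,epsilon,zeta,eta}, so it must be alpha.

alpha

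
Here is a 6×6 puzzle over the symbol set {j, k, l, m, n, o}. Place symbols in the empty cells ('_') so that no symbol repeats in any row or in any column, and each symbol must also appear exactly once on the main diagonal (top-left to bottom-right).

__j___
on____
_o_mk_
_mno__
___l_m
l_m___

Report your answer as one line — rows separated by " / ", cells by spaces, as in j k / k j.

row 3 has {k,m,o}; column 3 has {j,m,n}; the diagonal has {n,o} — only l is left for (r3,c3).
row 5 has {l,m}; column 5 has {k}; the diagonal has {l,n,o} — only j is left for (r5,c5).
row 6 has {l,m}; column 6 has {m}; the diagonal has {j,l,n,o} — only k is left for (r6,c6).
row 1 has {j}; column 1 has {l,o}; the diagonal has {j,k,l,n,o} — only m is left for (r1,c1).
row 2 has {n,o}; column 3 has {j,l,m,n} — only k is left for (r2,c3).
row 2 has {k,n,o}; column 4 has {l,m,o} — only j is left for (r2,c4).
row 2 has {j,k,n,o}; column 6 has {k,m} — only l is left for (r2,c6).
row 4 has {m,n,o}; column 5 has {j,k} — only l is left for (r4,c5).
row 4 has {l,m,n,o}; column 6 has {k,l,m} — only j is left for (r4,c6).
row 5 has {j,l,m}; column 2 has {m,n,o} — only k is left for (r5,c2).
row 5 has {j,k,l,m}; column 3 has {j,k,l,m,n} — only o is left for (r5,c3).
row 6 has {k,l,m}; column 2 has {k,m,n,o} — only j is left for (r6,c2).
row 6 has {j,k,l,m}; column 4 has {j,l,m,o} — only n is left for (r6,c4).
row 6 has {j,k,l,m,n}; column 5 has {j,k,l} — only o is left for (r6,c5).
row 1 has {j,m}; column 2 has {j,k,m,n,o} — only l is left for (r1,c2).
row 1 has {j,l,m}; column 4 has {j,l,m,n,o} — only k is left for (r1,c4).
row 1 has {j,k,l,m}; column 5 has {j,k,l,o} — only n is left for (r1,c5).
row 1 has {j,k,l,m,n}; column 6 has {j,k,l,m} — only o is left for (r1,c6).
row 2 has {j,k,l,n,o}; column 5 has {j,k,l,n,o} — only m is left for (r2,c5).
row 3 has {k,l,m,o}; column 6 has {j,k,l,m,o} — only n is left for (r3,c6).
row 4 has {j,l,m,n,o}; column 1 has {l,m,o} — only k is left for (r4,c1).
row 5 has {j,k,l,m,o}; column 1 has {k,l,m,o} — only n is left for (r5,c1).
row 3 has {k,l,m,n,o}; column 1 has {k,l,m,n,o} — only j is left for (r3,c1).

m l j k n o / o n k j m l / j o l m k n / k m n o l j / n k o l j m / l j m n o k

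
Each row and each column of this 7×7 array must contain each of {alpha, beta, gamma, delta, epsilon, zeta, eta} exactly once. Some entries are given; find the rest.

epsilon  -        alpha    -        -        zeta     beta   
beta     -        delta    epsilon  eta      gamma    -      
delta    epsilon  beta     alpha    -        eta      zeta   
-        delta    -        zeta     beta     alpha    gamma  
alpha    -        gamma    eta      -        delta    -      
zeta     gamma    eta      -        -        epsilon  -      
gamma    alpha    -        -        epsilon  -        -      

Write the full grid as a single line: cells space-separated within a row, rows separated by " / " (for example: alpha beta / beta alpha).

(r1,c2) = eta
(r2,c2) = zeta
(r2,c7) = alpha
(r3,c5) = gamma
(r4,c1) = eta
(r4,c3) = epsilon
(r5,c2) = beta
(r5,c5) = zeta
(r5,c7) = epsilon
(r6,c7) = delta
(r7,c3) = zeta
(r7,c6) = beta
(r7,c7) = eta
(r1,c5) = delta
(r6,c4) = beta
(r6,c5) = alpha
(r7,c4) = delta
(r1,c4) = gamma

epsilon eta alpha gamma delta zeta beta / beta zeta delta epsilon eta gamma alpha / delta epsilon beta alpha gamma eta zeta / eta delta epsilon zeta beta alpha gamma / alpha beta gamma eta zeta delta epsilon / zeta gamma eta beta alpha epsilon delta / gamma alpha zeta delta epsilon beta eta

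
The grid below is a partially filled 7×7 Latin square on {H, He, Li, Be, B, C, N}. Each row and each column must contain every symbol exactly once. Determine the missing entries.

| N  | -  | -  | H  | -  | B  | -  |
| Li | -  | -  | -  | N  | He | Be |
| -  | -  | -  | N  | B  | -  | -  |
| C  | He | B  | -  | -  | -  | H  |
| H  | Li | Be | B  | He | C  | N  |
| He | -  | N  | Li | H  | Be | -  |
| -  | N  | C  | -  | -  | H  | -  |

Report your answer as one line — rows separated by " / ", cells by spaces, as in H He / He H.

row 2 has {He,Li,Be,N}; column 3 has {Be,B,C,N} — only H is left for (r2,c3).
row 2 has {H,He,Li,Be,N}; column 4 has {H,Li,B,N} — only C is left for (r2,c4).
row 3 has {B,N}; column 1 has {H,He,Li,C,N} — only Be is left for (r3,c1).
row 3 has {Be,B,N}; column 6 has {H,He,Be,B,C} — only Li is left for (r3,c6).
row 4 has {H,He,B,C}; column 4 has {H,Li,B,C,N} — only Be is left for (r4,c4).
row 4 has {H,He,Be,B,C}; column 5 has {H,He,B,N} — only Li is left for (r4,c5).
row 4 has {H,He,Li,Be,B,C}; column 6 has {H,He,Li,Be,B,C} — only N is left for (r4,c6).
row 7 has {H,C,N}; column 1 has {H,He,Li,Be,C,N} — only B is left for (r7,c1).
row 7 has {H,B,C,N}; column 4 has {H,Li,Be,B,C,N} — only He is left for (r7,c4).
row 7 has {H,He,B,C,N}; column 5 has {H,He,Li,B,N} — only Be is left for (r7,c5).
row 7 has {H,He,Be,B,C,N}; column 7 has {H,Be,N} — only Li is left for (r7,c7).
row 1 has {H,B,N}; column 5 has {H,He,Li,Be,B,N} — only C is left for (r1,c5).
row 1 has {H,B,C,N}; column 7 has {H,Li,Be,N} — only He is left for (r1,c7).
row 2 has {H,He,Li,Be,C,N}; column 2 has {He,Li,N} — only B is left for (r2,c2).
row 3 has {Li,Be,B,N}; column 3 has {H,Be,B,C,N} — only He is left for (r3,c3).
row 3 has {He,Li,Be,B,N}; column 7 has {H,He,Li,Be,N} — only C is left for (r3,c7).
row 6 has {H,He,Li,Be,N}; column 2 has {He,Li,B,N} — only C is left for (r6,c2).
row 6 has {H,He,Li,Be,C,N}; column 7 has {H,He,Li,Be,C,N} — only B is left for (r6,c7).
row 1 has {H,He,B,C,N}; column 2 has {He,Li,B,C,N} — only Be is left for (r1,c2).
row 1 has {H,He,Be,B,C,N}; column 3 has {H,He,Be,B,C,N} — only Li is left for (r1,c3).
row 3 has {He,Li,Be,B,C,N}; column 2 has {He,Li,Be,B,C,N} — only H is left for (r3,c2).

N Be Li H C B He / Li B H C N He Be / Be H He N B Li C / C He B Be Li N H / H Li Be B He C N / He C N Li H Be B / B N C He Be H Li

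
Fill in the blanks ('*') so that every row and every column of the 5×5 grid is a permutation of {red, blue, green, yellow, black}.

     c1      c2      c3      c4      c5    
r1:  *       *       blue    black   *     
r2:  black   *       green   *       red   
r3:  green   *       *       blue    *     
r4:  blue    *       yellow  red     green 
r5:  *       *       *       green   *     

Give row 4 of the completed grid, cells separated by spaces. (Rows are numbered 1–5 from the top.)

At row 1, column 5: row 1 has {blue,black}; column 5 has {red,green}; that leaves yellow.
At row 2, column 4: row 2 has {red,green,black}; column 4 has {red,blue,green,black}; that leaves yellow.
At row 3, column 5: row 3 has {blue,green}; column 5 has {red,green,yellow}; that leaves black.
At row 4, column 2: row 4 has {red,blue,green,yellow}; column 2 is empty so far; that leaves black.

blue black yellow red green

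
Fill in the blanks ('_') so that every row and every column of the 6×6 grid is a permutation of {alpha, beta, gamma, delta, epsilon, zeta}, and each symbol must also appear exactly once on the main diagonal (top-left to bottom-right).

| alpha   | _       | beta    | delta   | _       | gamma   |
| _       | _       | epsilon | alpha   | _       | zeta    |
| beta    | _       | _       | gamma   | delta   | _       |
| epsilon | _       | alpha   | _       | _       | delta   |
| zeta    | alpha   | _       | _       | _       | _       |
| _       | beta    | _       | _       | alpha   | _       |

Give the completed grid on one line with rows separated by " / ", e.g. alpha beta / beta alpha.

alpha zeta beta delta epsilon gamma / gamma delta epsilon alpha beta zeta / beta epsilon zeta gamma delta alpha / epsilon gamma alpha beta zeta delta / zeta alpha delta epsilon gamma beta / delta beta gamma zeta alpha epsilon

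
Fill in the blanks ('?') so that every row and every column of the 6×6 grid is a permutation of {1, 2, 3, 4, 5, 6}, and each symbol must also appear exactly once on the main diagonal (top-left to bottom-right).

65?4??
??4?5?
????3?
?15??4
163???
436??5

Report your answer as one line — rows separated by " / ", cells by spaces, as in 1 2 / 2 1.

6 5 2 4 1 3 / 3 2 4 6 5 1 / 5 4 1 2 3 6 / 2 1 5 3 6 4 / 1 6 3 5 4 2 / 4 3 6 1 2 5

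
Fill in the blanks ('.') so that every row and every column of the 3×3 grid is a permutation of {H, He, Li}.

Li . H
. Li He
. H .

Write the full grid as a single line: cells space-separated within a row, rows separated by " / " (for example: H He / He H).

Li He H / H Li He / He H Li

row 1 has {H,Li}; column 2 has {H,Li} — only He is left for (r1,c2).
row 2 has {He,Li}; column 1 has {Li} — only H is left for (r2,c1).
row 3 has {H}; column 1 has {H,Li} — only He is left for (r3,c1).
row 3 has {H,He}; column 3 has {H,He} — only Li is left for (r3,c3).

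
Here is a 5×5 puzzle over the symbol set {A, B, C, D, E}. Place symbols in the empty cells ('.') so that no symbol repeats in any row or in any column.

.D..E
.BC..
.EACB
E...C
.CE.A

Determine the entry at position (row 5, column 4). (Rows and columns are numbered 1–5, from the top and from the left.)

(r1,c3): row 1 has {D,E}; column 3 has {A,C,E}, so it must be B.
(r1,c4): row 1 has {B,D,E}; column 4 has {C}, so it must be A.
(r2,c5): row 2 has {B,C}; column 5 has {A,B,C,E}, so it must be D.
(r3,c1): row 3 has {A,B,C,E}; column 1 has {E}, so it must be D.
(r4,c2): row 4 has {C,E}; column 2 has {B,C,D,E}, so it must be A.
(r4,c3): row 4 has {A,C,E}; column 3 has {A,B,C,E}, so it must be D.
(r4,c4): row 4 has {A,C,D,E}; column 4 has {A,C}, so it must be B.
(r5,c1): row 5 has {A,C,E}; column 1 has {D,E}, so it must be B.
(r5,c4): row 5 has {A,B,C,E}; column 4 has {A,B,C}, so it must be D.

D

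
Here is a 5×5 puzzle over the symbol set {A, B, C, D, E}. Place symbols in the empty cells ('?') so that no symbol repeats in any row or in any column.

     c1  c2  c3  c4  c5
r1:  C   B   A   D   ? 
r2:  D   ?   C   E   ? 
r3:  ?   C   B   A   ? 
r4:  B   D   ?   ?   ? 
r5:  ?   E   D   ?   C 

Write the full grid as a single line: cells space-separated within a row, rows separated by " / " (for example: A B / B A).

(r1,c5) = E
(r2,c2) = A
(r2,c5) = B
(r3,c1) = E
(r3,c5) = D
(r4,c3) = E
(r4,c4) = C
(r4,c5) = A
(r5,c1) = A
(r5,c4) = B

C B A D E / D A C E B / E C B A D / B D E C A / A E D B C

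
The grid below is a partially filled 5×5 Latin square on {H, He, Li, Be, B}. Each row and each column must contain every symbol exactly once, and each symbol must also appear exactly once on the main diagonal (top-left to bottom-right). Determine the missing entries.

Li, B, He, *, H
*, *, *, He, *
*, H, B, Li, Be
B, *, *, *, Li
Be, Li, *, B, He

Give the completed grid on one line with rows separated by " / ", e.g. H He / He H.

(r1,c4) = Be
(r2,c1) = H
(r2,c2) = Be
(r2,c3) = Li
(r2,c5) = B
(r3,c1) = He
(r4,c2) = He
(r4,c4) = H
(r5,c3) = H
(r4,c3) = Be

Li B He Be H / H Be Li He B / He H B Li Be / B He Be H Li / Be Li H B He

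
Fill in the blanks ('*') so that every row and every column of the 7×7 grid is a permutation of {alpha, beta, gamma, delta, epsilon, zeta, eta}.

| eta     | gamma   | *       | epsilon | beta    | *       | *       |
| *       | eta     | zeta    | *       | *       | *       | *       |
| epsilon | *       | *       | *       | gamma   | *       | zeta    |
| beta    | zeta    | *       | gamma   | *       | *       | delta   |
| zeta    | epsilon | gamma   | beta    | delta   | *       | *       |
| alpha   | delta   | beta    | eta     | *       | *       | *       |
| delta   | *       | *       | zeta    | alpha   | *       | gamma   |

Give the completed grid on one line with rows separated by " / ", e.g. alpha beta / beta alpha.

(r1,c7) = alpha
(r2,c1) = gamma
(r2,c5) = epsilon
(r2,c7) = beta
(r4,c5) = eta
(r5,c7) = eta
(r6,c5) = zeta
(r6,c7) = epsilon
(r7,c2) = beta
(r1,c3) = delta
(r1,c6) = zeta
(r3,c2) = alpha
(r3,c3) = eta
(r3,c4) = delta
(r3,c6) = beta
(r5,c6) = alpha
(r6,c6) = gamma
(r7,c3) = epsilon
(r7,c6) = eta
(r2,c4) = alpha
(r2,c6) = delta
(r4,c3) = alpha
(r4,c6) = epsilon

eta gamma delta epsilon beta zeta alpha / gamma eta zeta alpha epsilon delta beta / epsilon alpha eta delta gamma beta zeta / beta zeta alpha gamma eta epsilon delta / zeta epsilon gamma beta delta alpha eta / alpha delta beta eta zeta gamma epsilon / delta beta epsilon zeta alpha eta gamma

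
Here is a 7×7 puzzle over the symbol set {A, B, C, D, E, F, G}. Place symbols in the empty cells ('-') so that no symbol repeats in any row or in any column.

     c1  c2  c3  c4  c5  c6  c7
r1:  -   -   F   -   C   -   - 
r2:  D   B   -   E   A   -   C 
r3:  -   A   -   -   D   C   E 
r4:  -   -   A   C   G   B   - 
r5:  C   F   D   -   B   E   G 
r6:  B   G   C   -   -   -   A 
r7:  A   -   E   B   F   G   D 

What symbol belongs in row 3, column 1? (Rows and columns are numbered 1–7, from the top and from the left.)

F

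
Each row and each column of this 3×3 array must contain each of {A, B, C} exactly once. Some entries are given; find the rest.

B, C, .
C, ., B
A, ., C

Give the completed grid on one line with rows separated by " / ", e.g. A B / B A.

B C A / C A B / A B C

row 1 has {B,C}; column 3 has {B,C} — only A is left for (r1,c3).
row 2 has {B,C}; column 2 has {C} — only A is left for (r2,c2).
row 3 has {A,C}; column 2 has {A,C} — only B is left for (r3,c2).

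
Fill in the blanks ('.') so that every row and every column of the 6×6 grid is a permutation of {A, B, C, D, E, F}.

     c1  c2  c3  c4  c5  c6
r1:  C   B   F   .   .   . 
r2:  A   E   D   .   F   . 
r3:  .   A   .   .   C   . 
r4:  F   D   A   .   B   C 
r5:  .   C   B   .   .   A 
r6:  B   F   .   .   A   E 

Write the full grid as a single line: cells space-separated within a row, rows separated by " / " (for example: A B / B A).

(r1,c6) = D
(r2,c6) = B
(r3,c3) = E
(r3,c6) = F
(r4,c4) = E
(r6,c3) = C
(r6,c4) = D
(r1,c4) = A
(r1,c5) = E
(r2,c4) = C
(r3,c1) = D
(r3,c4) = B
(r5,c1) = E
(r5,c4) = F
(r5,c5) = D

C B F A E D / A E D C F B / D A E B C F / F D A E B C / E C B F D A / B F C D A E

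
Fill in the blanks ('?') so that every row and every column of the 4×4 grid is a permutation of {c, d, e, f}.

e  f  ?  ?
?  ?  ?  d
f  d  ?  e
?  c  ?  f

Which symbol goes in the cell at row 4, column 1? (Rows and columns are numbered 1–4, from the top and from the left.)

(r1,c4) = c
(r2,c1) = c
(r2,c2) = e
(r2,c3) = f
(r3,c3) = c
(r4,c1) = d

d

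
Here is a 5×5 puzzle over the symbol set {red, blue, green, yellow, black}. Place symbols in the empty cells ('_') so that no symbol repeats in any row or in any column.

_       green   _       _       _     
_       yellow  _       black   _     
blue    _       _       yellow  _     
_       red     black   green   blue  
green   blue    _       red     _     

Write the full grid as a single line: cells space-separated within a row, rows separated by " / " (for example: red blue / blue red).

row 1 has {green}; column 4 has {red,green,yellow,black} — only blue is left for (r1,c4).
row 2 has {yellow,black}; column 1 has {blue,green} — only red is left for (r2,c1).
row 2 has {red,yellow,black}; column 5 has {blue} — only green is left for (r2,c5).
row 3 has {blue,yellow}; column 2 has {red,blue,green,yellow} — only black is left for (r3,c2).
row 3 has {blue,yellow,black}; column 5 has {blue,green} — only red is left for (r3,c5).
row 4 has {red,blue,green,black}; column 1 has {red,blue,green} — only yellow is left for (r4,c1).
row 5 has {red,blue,green}; column 3 has {black} — only yellow is left for (r5,c3).
row 5 has {red,blue,green,yellow}; column 5 has {red,blue,green} — only black is left for (r5,c5).
row 1 has {blue,green}; column 1 has {red,blue,green,yellow} — only black is left for (r1,c1).
row 1 has {blue,green,black}; column 3 has {yellow,black} — only red is left for (r1,c3).
row 1 has {red,blue,green,black}; column 5 has {red,blue,green,black} — only yellow is left for (r1,c5).
row 2 has {red,green,yellow,black}; column 3 has {red,yellow,black} — only blue is left for (r2,c3).
row 3 has {red,blue,yellow,black}; column 3 has {red,blue,yellow,black} — only green is left for (r3,c3).

black green red blue yellow / red yellow blue black green / blue black green yellow red / yellow red black green blue / green blue yellow red black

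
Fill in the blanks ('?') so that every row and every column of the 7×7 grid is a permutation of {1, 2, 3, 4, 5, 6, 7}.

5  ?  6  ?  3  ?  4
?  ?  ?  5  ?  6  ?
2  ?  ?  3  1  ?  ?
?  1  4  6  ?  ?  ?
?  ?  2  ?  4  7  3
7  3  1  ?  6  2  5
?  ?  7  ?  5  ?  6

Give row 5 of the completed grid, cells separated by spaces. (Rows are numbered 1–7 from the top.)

6 5 2 1 4 7 3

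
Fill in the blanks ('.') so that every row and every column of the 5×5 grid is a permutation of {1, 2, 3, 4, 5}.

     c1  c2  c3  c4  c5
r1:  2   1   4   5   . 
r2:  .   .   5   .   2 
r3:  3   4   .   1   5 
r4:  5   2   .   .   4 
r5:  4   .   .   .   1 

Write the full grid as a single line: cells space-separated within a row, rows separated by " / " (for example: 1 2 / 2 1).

2 1 4 5 3 / 1 3 5 4 2 / 3 4 2 1 5 / 5 2 1 3 4 / 4 5 3 2 1

Cell (r1,c5): row 1 has {1,2,4,5}; column 5 has {1,2,4,5} → 3.
Cell (r2,c1): row 2 has {2,5}; column 1 has {2,3,4,5} → 1.
Cell (r2,c2): row 2 has {1,2,5}; column 2 has {1,2,4} → 3.
Cell (r2,c4): row 2 has {1,2,3,5}; column 4 has {1,5} → 4.
Cell (r3,c3): row 3 has {1,3,4,5}; column 3 has {4,5} → 2.
Cell (r4,c4): row 4 has {2,4,5}; column 4 has {1,4,5} → 3.
Cell (r5,c2): row 5 has {1,4}; column 2 has {1,2,3,4} → 5.
Cell (r5,c3): row 5 has {1,4,5}; column 3 has {2,4,5} → 3.
Cell (r5,c4): row 5 has {1,3,4,5}; column 4 has {1,3,4,5} → 2.
Cell (r4,c3): row 4 has {2,3,4,5}; column 3 has {2,3,4,5} → 1.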